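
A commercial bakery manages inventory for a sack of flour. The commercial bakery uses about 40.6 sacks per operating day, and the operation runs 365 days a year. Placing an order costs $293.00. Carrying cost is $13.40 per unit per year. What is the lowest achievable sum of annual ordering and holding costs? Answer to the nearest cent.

Annual demand D = 40.6 × 365 = 14,819.
Q* = √(2DS/H) = √(2 × 14,819 × 293 / 13.4) ≈ 805.02.
At the optimum the two cost components are equal, so total cost = 2·(Q*/2)H = Q*·H.
Minimum total = √(2DSH) = √(2 × 14,819 × 293 × 13.4) ≈ 10787.248.

TC* ≈ $10,787.25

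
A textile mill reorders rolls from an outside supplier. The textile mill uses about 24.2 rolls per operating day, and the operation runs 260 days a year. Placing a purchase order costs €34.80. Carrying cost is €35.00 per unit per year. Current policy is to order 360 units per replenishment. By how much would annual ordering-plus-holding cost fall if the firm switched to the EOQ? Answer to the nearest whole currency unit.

Extra cost ≈ €2,993 per year

Annual demand D = 24.2 × 260 = 6,292.
EOQ = √(2DS/H) = √(2 × 6,292 × 34.8 / 35) ≈ 111.86.
Cost at Q* = (D/Q*)S + (Q*/2)H = √(2DSH) ≈ €3,915.01.
Cost at Q = 360: (6,292/360)×34.8 + (360/2)×35 = €608.23 + €6,300.00 = €6,908.23.
Excess = €6,908.23 − €3,915.01 = €2,993.22.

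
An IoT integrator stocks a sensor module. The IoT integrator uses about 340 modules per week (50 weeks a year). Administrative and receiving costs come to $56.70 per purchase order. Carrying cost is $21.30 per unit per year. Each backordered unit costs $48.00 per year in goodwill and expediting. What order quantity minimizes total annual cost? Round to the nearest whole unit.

Annual demand D = 340 × 50 = 17,000.
With planned backorders, Q* = √(2DS/H) · √((H+B)/B).
√(2DS/H) = √(2 × 17,000 × 56.7 / 21.3) = 300.844.
√((H+B)/B) = √((21.3+48)/48) = 1.2016.
Q* ≈ 361.482.

Q* ≈ 361 modules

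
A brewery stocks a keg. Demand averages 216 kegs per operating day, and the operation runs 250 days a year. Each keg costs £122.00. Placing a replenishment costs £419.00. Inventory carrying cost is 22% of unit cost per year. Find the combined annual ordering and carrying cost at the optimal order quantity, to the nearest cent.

Annual demand D = 216 × 250 = 54,000.
Holding cost H = 0.22 × £122.00 = £26.8400 per unit per year.
Q* = √(2DS/H) = √(2 × 54,000 × 419 / 26.84) ≈ 1298.46.
At Q*, ordering cost (D/Q*)S equals holding cost (Q*/2)H, each = √(DSH/2).
Minimum total = √(2DSH) = √(2 × 54,000 × 419 × 26.84) ≈ 34850.591.

TC* ≈ £34,850.59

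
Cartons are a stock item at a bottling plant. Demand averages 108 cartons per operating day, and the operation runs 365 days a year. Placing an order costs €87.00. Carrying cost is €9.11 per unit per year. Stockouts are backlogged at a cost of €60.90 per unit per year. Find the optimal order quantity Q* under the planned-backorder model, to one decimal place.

Q* ≈ 930.3 cartons

Annual demand D = 108 × 365 = 39,420.
With planned backorders, Q* = √(2DS/H) · √((H+B)/B).
√(2DS/H) = √(2 × 39,420 × 87 / 9.11) = 867.708.
√((H+B)/B) = √((9.11+60.9)/60.9) = 1.0722.
Q* ≈ 930.347.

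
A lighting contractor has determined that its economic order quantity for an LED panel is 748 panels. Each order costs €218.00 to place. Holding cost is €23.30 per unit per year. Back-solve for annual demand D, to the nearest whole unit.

D ≈ 29,900 panels per year

Invert the EOQ relation Q*² = 2DS/H.
From Q* = √(2DS/H): D = Q*²H / (2S) = 748² × 23.3 / (2 × 218) = 29900.099.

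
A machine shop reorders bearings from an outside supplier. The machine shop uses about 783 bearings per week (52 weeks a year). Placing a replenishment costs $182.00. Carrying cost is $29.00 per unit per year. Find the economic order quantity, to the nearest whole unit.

Q* ≈ 715 bearings

Annual demand D = 783 × 52 = 40,716.
EOQ = √(2DS / H) = √(2 × 40,716 × 182 / 29).
= √(14,820,624 / 29) = √511,056 ≈ 714.882.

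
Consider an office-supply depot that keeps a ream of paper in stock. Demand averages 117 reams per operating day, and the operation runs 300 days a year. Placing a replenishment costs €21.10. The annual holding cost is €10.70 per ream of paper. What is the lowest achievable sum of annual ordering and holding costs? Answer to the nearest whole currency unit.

Annual demand D = 117 × 300 = 35,100.
EOQ = √(2DS/H) = √(2 × 35,100 × 21.1 / 10.7) ≈ 372.06.
At the optimum the two cost components are equal, so total cost = 2·(Q*/2)H = Q*·H.
Minimum total = √(2DSH) = √(2 × 35,100 × 21.1 × 10.7) ≈ 3981.087.

TC* ≈ €3,981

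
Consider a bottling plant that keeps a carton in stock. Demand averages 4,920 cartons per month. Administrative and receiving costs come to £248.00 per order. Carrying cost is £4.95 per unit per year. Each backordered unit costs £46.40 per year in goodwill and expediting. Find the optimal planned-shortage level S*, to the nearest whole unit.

S* ≈ 247 cartons

Annual demand D = 4,920 × 12 = 59,040.
With planned backorders, Q* = √(2DS/H) · √((H+B)/B).
√(2DS/H) = √(2 × 59,040 × 248 / 4.95) = 2432.268.
√((H+B)/B) = √((4.95+46.4)/46.4) = 1.0520.
Q* ≈ 2558.719.
S* = Q* · H/(H+B) = 2558.719 × 4.95/51.35 ≈ 246.654.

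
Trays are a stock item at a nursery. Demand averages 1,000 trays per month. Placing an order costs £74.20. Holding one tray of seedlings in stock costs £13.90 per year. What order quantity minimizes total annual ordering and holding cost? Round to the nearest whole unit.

Q* ≈ 358 trays

Annual demand D = 1,000 × 12 = 12,000.
EOQ = √(2DS / H) = √(2 × 12,000 × 74.2 / 13.9).
= √(1,780,800 / 13.9) = √128,115.1079 ≈ 357.932.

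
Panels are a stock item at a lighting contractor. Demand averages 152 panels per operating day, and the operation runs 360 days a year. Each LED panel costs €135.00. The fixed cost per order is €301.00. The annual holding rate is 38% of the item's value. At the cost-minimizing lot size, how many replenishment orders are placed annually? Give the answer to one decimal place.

N ≈ 68.3 orders per year

Annual demand D = 152 × 360 = 54,720.
Holding cost H = 0.38 × €135.00 = €51.3000 per unit per year.
Q* = √(2DS/H) = √(2 × 54,720 × 301 / 51.3) ≈ 801.33.
Orders per year = D / Q* = 54,720 / 801.33 ≈ 68.286.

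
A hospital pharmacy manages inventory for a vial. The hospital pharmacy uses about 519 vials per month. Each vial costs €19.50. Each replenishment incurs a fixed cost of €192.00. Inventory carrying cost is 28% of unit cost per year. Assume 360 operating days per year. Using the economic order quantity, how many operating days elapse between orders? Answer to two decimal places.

Annual demand D = 519 × 12 = 6,228.
Holding cost H = 0.28 × €19.50 = €5.4600 per unit per year.
EOQ = √(2DS/H) = √(2 × 6,228 × 192 / 5.46) ≈ 661.83.
Cycle time = Q*/D × 360 = 661.83 / 6,228 × 360 ≈ 38.256 days.

T ≈ 38.26 days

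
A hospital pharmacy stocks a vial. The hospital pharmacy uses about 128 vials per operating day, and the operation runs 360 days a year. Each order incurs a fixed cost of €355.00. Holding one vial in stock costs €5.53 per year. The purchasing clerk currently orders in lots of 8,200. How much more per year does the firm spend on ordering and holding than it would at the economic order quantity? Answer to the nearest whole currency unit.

Annual demand D = 128 × 360 = 46,080.
EOQ = √(2DS/H) = √(2 × 46,080 × 355 / 5.53) ≈ 2432.33.
Cost at Q* = (D/Q*)S + (Q*/2)H = √(2DSH) ≈ €13,450.80.
Cost at Q = 8,200: (46,080/8,200)×355 + (8,200/2)×5.53 = €1,994.93 + €22,673.00 = €24,667.93.
Excess = €24,667.93 − €13,450.80 = €11,217.13.

Extra cost ≈ €11,217 per year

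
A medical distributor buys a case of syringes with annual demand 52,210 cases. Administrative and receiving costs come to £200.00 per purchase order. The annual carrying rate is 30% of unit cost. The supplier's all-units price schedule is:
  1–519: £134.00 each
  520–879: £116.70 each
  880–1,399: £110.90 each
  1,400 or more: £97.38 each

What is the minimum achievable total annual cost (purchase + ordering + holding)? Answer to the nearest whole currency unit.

TC* ≈ £5,112,118

Holding cost per unit per year at price C is H = 0.30·C.
For each price level, check whether its EOQ is feasible; otherwise the best quantity at that price is the breakpoint.
Tier 1 (£134.00): EOQ = 720.8 exceeds tier's upper bound 519, so this tier is dominated.
EOQ at £116.70 = 772.3 (feasible in tier 2): TC = 52,210×£116.70 + (52,210/772.3)×200 + (772.3/2)×0.30×£116.70 = £6,119,946.76.
EOQ at £110.90 = 792.3 < 880, so use break Q=880: TC = 52,210×£110.90 + (52,210/880.0)×200 + (880.0/2)×0.30×£110.90 = £5,816,593.71.
EOQ at £97.38 = 845.5 < 1400, so use break Q=1400: TC = 52,210×£97.38 + (52,210/1400.0)×200 + (1400.0/2)×0.30×£97.38 = £5,112,118.17.
Lowest total cost among the candidates is at Q = 1400.0.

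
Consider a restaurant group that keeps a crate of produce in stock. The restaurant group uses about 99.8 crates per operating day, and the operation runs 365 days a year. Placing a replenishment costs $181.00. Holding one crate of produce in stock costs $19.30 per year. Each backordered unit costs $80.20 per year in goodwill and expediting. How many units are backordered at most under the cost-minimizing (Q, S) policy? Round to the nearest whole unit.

S* ≈ 179 crates

Annual demand D = 99.8 × 365 = 36,427.
With planned backorders, Q* = √(2DS/H) · √((H+B)/B).
√(2DS/H) = √(2 × 36,427 × 181 / 19.3) = 826.585.
√((H+B)/B) = √((19.3+80.2)/80.2) = 1.1138.
Q* ≈ 920.686.
S* = Q* · H/(H+B) = 920.686 × 19.3/99.5 ≈ 178.585.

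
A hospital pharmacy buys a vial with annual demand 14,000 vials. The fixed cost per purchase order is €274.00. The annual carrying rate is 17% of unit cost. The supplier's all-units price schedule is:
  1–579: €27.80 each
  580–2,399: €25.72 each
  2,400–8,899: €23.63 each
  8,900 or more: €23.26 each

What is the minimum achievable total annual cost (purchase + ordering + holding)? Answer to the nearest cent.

TC* ≈ €337,238.85

Holding cost per unit per year at price C is H = 0.17·C.
Evaluate total cost at each tier's feasible EOQ or, if the EOQ is below the tier, at the tier's minimum quantity.
Tier 1 (€27.80): EOQ = 1274.1 exceeds tier's upper bound 579, so this tier is dominated.
EOQ at €25.72 = 1324.6 (feasible in tier 2): TC = 14,000×€25.72 + (14,000/1324.6)×274 + (1324.6/2)×0.17×€25.72 = €365,871.81.
EOQ at €23.63 = 1382.0 < 2400, so use break Q=2400: TC = 14,000×€23.63 + (14,000/2400.0)×274 + (2400.0/2)×0.17×€23.63 = €337,238.85.
EOQ at €23.26 = 1392.9 < 8900, so use break Q=8900: TC = 14,000×€23.26 + (14,000/8900.0)×274 + (8900.0/2)×0.17×€23.26 = €343,667.20.
Lowest total cost among the candidates is at Q = 2400.0.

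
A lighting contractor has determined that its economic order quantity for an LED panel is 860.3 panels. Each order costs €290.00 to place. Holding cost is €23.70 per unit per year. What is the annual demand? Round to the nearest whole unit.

D ≈ 30,243 panels per year

The basic EOQ model gives Q* = √(2DS/H); rearrange for the unknown.
From Q* = √(2DS/H): D = Q*²H / (2S) = 860.3² × 23.7 / (2 × 290) = 30242.675.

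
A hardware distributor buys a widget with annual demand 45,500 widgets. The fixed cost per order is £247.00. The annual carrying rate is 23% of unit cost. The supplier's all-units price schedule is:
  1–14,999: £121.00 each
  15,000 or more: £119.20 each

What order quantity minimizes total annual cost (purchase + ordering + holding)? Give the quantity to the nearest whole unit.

Q* ≈ 899 widgets

Holding cost per unit per year at price C is H = 0.23·C.
Evaluate total cost at each tier's feasible EOQ or, if the EOQ is below the tier, at the tier's minimum quantity.
EOQ at £121.00 = 898.7 (feasible in tier 1): TC = 45,500×£121.00 + (45,500/898.7)×247 + (898.7/2)×0.23×£121.00 = £5,530,510.70.
EOQ at £119.20 = 905.5 < 15000, so use break Q=15000: TC = 45,500×£119.20 + (45,500/15000.0)×247 + (15000.0/2)×0.23×£119.20 = £5,629,969.23.
Lowest total cost is £5,530,510.70 at Q = 898.7.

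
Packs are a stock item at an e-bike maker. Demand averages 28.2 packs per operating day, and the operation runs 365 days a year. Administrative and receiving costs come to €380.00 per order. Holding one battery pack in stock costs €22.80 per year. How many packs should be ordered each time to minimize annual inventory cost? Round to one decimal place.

Annual demand D = 28.2 × 365 = 10,293.
EOQ = √(2DS / H) = √(2 × 10,293 × 380 / 22.8).
= √(7,822,680 / 22.8) = √343,100 ≈ 585.747.

Q* ≈ 585.7 packs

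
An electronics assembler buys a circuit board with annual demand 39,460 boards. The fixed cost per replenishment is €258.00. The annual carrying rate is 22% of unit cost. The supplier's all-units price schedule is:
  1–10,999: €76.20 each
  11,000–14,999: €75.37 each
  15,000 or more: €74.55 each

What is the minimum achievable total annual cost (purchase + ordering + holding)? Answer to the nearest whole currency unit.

TC* ≈ €3,025,327

Holding cost per unit per year at price C is H = 0.22·C.
Evaluate total cost at each tier's feasible EOQ or, if the EOQ is below the tier, at the tier's minimum quantity.
EOQ at €76.20 = 1102.1 (feasible in tier 1): TC = 39,460×€76.20 + (39,460/1102.1)×258 + (1102.1/2)×0.22×€76.20 = €3,025,327.33.
EOQ at €75.37 = 1108.1 < 11000, so use break Q=11000: TC = 39,460×€75.37 + (39,460/11000.0)×258 + (11000.0/2)×0.22×€75.37 = €3,066,223.42.
EOQ at €74.55 = 1114.2 < 15000, so use break Q=15000: TC = 39,460×€74.55 + (39,460/15000.0)×258 + (15000.0/2)×0.22×€74.55 = €3,065,429.21.
Lowest total cost among the candidates is at Q = 1102.1.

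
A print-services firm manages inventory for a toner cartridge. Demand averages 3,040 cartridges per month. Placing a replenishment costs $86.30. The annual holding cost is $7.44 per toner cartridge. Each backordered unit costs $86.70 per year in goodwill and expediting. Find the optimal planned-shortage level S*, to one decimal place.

Annual demand D = 3,040 × 12 = 36,480.
With planned backorders, Q* = √(2DS/H) · √((H+B)/B).
√(2DS/H) = √(2 × 36,480 × 86.3 / 7.44) = 919.944.
√((H+B)/B) = √((7.44+86.7)/86.7) = 1.0420.
Q* ≈ 958.603.
S* = Q* · H/(H+B) = 958.603 × 7.44/94.14 ≈ 75.760.

S* ≈ 75.8 cartridges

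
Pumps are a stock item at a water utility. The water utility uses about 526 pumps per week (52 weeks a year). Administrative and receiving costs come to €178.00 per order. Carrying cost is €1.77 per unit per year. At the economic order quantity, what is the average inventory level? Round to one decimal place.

Annual demand D = 526 × 52 = 27,352.
EOQ = √(2DS/H) = √(2 × 27,352 × 178 / 1.77) ≈ 2345.49.
Average inventory = Q*/2 ≈ 2345.49 / 2 = 1172.743.

Average inventory ≈ 1,172.7 pumps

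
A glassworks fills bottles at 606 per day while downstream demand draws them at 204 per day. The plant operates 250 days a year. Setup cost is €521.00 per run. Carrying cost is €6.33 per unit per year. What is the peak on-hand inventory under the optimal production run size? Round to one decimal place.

I_max ≈ 2,359.9 bottles

Annual demand D = 204 × 250 = 51,000.
Production build-up factor (1 − d/p) = 1 − 204/606 = 0.6634.
Q* = √(2DS / (H(1 − d/p))) = √(2 × 51,000 × 521 / (6.33 × 0.6634)).
= √(53,142,000 / 4.1991) ≈ 3557.463.
Maximum inventory = Q*(1 − d/p) = 3557.463 × 0.6634 ≈ 2359.901.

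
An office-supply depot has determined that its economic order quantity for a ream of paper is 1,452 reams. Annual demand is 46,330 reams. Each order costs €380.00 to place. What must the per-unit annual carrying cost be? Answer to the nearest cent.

H ≈ €16.70

Squaring Q* = √(2DS/H) gives Q*² = 2DS/H.
From Q* = √(2DS/H): H = 2DS / Q*² = 2 × 46,330 × 380 / 1,452² = 16.7010.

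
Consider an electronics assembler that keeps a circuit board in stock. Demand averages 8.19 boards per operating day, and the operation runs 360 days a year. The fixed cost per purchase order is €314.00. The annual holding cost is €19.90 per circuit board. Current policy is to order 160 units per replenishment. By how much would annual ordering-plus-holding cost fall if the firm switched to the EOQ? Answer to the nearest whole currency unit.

Annual demand D = 8.19 × 360 = 2,948.4.
EOQ = √(2DS/H) = √(2 × 2,948.4 × 314 / 19.9) ≈ 305.03.
Cost at Q* = (D/Q*)S + (Q*/2)H = √(2DSH) ≈ €6,070.15.
Cost at Q = 160: (2,948.4/160)×314 + (160/2)×19.9 = €5,786.23 + €1,592.00 = €7,378.23.
Excess = €7,378.23 − €6,070.15 = €1,308.08.

Extra cost ≈ €1,308 per year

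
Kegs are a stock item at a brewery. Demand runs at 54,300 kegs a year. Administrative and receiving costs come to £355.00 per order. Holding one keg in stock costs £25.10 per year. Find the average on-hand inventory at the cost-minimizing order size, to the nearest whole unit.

Average inventory ≈ 620 kegs

EOQ = √(2DS/H) = √(2 × 54,300 × 355 / 25.1) ≈ 1239.35.
Average inventory = Q*/2 ≈ 1239.35 / 2 = 619.673.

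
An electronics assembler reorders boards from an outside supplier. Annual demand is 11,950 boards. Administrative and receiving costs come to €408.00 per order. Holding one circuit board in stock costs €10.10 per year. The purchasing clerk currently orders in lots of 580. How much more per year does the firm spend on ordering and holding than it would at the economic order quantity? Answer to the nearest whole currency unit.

Extra cost ≈ €1,411 per year

EOQ = √(2DS/H) = √(2 × 11,950 × 408 / 10.1) ≈ 982.58.
Cost at Q* = (D/Q*)S + (Q*/2)H = √(2DSH) ≈ €9,924.07.
Cost at Q = 580: (11,950/580)×408 + (580/2)×10.1 = €8,406.21 + €2,929.00 = €11,335.21.
Excess = €11,335.21 − €9,924.07 = €1,411.14.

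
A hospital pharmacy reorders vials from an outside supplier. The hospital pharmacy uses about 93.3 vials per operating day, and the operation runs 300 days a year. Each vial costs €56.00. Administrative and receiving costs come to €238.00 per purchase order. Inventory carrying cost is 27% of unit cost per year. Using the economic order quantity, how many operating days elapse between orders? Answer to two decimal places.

T ≈ 10.06 days

Annual demand D = 93.3 × 300 = 27,990.
Holding cost H = 0.27 × €56.00 = €15.1200 per unit per year.
EOQ = √(2DS/H) = √(2 × 27,990 × 238 / 15.12) ≈ 938.70.
Cycle time = Q*/D × 300 = 938.70 / 27,990 × 300 ≈ 10.061 days.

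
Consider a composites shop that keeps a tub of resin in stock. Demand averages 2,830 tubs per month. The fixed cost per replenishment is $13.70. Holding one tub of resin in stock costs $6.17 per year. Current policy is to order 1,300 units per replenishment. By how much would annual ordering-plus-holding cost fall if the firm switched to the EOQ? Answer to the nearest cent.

Annual demand D = 2,830 × 12 = 33,960.
EOQ = √(2DS/H) = √(2 × 33,960 × 13.7 / 6.17) ≈ 388.34.
Cost at Q* = (D/Q*)S + (Q*/2)H = √(2DSH) ≈ $2,396.08.
Cost at Q = 1,300: (33,960/1,300)×13.7 + (1,300/2)×6.17 = $357.89 + $4,010.50 = $4,368.39.
Excess = $4,368.39 − $2,396.08 = $1,972.30.

Extra cost ≈ $1,972.30 per year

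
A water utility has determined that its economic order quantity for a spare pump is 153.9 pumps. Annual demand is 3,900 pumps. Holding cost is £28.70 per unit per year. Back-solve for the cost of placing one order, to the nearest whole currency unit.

S ≈ £87

The basic EOQ model gives Q* = √(2DS/H); rearrange for the unknown.
From Q* = √(2DS/H): S = Q*²H / (2D) = 153.9² × 28.7 / (2 × 3,900) = 87.1494.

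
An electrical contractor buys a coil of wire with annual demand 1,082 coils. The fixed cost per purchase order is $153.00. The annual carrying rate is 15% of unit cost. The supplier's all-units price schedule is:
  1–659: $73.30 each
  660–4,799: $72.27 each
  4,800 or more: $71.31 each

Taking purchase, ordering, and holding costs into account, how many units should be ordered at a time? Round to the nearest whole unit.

Holding cost per unit per year at price C is H = 0.15·C.
Evaluate total cost at each tier's feasible EOQ or, if the EOQ is below the tier, at the tier's minimum quantity.
EOQ at $73.30 = 173.5 (feasible in tier 1): TC = 1,082×$73.30 + (1,082/173.5)×153 + (173.5/2)×0.15×$73.30 = $81,218.57.
EOQ at $72.27 = 174.8 < 660, so use break Q=660: TC = 1,082×$72.27 + (1,082/660.0)×153 + (660.0/2)×0.15×$72.27 = $82,024.33.
EOQ at $71.31 = 175.9 < 4800, so use break Q=4800: TC = 1,082×$71.31 + (1,082/4800.0)×153 + (4800.0/2)×0.15×$71.31 = $102,863.51.
Lowest total cost is $81,218.57 at Q = 173.5.

Q* ≈ 174 coils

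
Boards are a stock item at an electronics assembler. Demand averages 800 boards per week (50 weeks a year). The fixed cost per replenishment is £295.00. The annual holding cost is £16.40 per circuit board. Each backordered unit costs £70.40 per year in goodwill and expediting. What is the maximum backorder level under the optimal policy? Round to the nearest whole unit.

Annual demand D = 800 × 50 = 40,000.
With planned backorders, Q* = √(2DS/H) · √((H+B)/B).
√(2DS/H) = √(2 × 40,000 × 295 / 16.4) = 1199.593.
√((H+B)/B) = √((16.4+70.4)/70.4) = 1.1104.
Q* ≈ 1332.010.
S* = Q* · H/(H+B) = 1332.010 × 16.4/86.8 ≈ 251.670.

S* ≈ 252 boards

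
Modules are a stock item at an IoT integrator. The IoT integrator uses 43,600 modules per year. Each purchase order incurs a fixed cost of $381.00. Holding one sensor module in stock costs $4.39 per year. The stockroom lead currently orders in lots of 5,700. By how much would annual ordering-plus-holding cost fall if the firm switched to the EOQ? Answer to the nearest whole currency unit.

Extra cost ≈ $3,349 per year

EOQ = √(2DS/H) = √(2 × 43,600 × 381 / 4.39) ≈ 2750.99.
Cost at Q* = (D/Q*)S + (Q*/2)H = √(2DSH) ≈ $12,076.83.
Cost at Q = 5,700: (43,600/5,700)×381 + (5,700/2)×4.39 = $2,914.32 + $12,511.50 = $15,425.82.
Excess = $15,425.82 − $12,076.83 = $3,348.98.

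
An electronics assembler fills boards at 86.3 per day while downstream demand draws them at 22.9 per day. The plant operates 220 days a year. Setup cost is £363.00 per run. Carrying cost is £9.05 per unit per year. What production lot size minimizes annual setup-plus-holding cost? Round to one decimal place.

Q* ≈ 741.7 boards

Annual demand D = 22.9 × 220 = 5,038.
Production build-up factor (1 − d/p) = 1 − 22.9/86.3 = 0.7346.
Q* = √(2DS / (H(1 − d/p))) = √(2 × 5,038 × 363 / (9.05 × 0.7346)).
= √(3,657,588 / 6.6486) ≈ 741.710.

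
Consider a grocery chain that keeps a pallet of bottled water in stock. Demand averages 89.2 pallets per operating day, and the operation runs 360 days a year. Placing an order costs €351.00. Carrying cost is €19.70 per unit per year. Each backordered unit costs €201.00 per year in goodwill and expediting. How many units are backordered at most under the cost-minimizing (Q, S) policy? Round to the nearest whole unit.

S* ≈ 100 pallets

Annual demand D = 89.2 × 360 = 32,112.
With planned backorders, Q* = √(2DS/H) · √((H+B)/B).
√(2DS/H) = √(2 × 32,112 × 351 / 19.7) = 1069.718.
√((H+B)/B) = √((19.7+201)/201) = 1.0479.
Q* ≈ 1120.914.
S* = Q* · H/(H+B) = 1120.914 × 19.7/220.7 ≈ 100.054.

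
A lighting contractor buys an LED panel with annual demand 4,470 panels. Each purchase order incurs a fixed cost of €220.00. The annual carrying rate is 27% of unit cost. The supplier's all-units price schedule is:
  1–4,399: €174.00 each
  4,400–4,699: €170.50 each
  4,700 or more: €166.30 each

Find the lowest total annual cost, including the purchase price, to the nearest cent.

Holding cost per unit per year at price C is H = 0.27·C.
Candidates are each tier's EOQ (if it falls in that tier) and each price-break quantity.
EOQ at €174.00 = 204.6 (feasible in tier 1): TC = 4,470×€174.00 + (4,470/204.6)×220 + (204.6/2)×0.27×€174.00 = €787,392.51.
EOQ at €170.50 = 206.7 < 4400, so use break Q=4400: TC = 4,470×€170.50 + (4,470/4400.0)×220 + (4400.0/2)×0.27×€170.50 = €863,635.50.
EOQ at €166.30 = 209.3 < 4700, so use break Q=4700: TC = 4,470×€166.30 + (4,470/4700.0)×220 + (4700.0/2)×0.27×€166.30 = €849,087.58.
Lowest total cost among the candidates is at Q = 204.6.

TC* ≈ €787,392.51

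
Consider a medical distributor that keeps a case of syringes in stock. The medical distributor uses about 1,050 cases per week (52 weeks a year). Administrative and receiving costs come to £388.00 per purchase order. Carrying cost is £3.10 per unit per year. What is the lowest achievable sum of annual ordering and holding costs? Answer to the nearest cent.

Annual demand D = 1,050 × 52 = 54,600.
Q* = √(2DS/H) = √(2 × 54,600 × 388 / 3.1) ≈ 3696.97.
At Q*, ordering cost (D/Q*)S equals holding cost (Q*/2)H, each = √(DSH/2).
Minimum total = √(2DSH) = √(2 × 54,600 × 388 × 3.1) ≈ 11460.618.

TC* ≈ £11,460.62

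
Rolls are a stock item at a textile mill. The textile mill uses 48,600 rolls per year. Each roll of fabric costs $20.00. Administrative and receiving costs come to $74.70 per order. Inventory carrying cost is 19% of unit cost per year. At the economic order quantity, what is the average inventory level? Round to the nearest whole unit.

Holding cost H = 0.19 × $20.00 = $3.8000 per unit per year.
Q* = √(2DS/H) = √(2 × 48,600 × 74.7 / 3.8) ≈ 1382.30.
Average inventory = Q*/2 ≈ 1382.30 / 2 = 691.149.

Average inventory ≈ 691 rolls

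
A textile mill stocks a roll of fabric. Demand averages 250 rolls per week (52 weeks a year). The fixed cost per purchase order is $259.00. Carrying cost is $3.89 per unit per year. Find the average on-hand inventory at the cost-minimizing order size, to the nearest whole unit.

Annual demand D = 250 × 52 = 13,000.
The optimal lot size = √(2DS/H) = √(2 × 13,000 × 259 / 3.89) ≈ 1315.71.
Average inventory = Q*/2 ≈ 1315.71 / 2 = 657.857.

Average inventory ≈ 658 rolls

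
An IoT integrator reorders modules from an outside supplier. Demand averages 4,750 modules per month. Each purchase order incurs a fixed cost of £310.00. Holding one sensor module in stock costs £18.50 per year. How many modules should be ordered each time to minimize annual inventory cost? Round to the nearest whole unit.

Annual demand D = 4,750 × 12 = 57,000.
EOQ = √(2DS / H) = √(2 × 57,000 × 310 / 18.5).
= √(35,340,000 / 18.5) = √1,910,270.2703 ≈ 1382.125.

Q* ≈ 1,382 modules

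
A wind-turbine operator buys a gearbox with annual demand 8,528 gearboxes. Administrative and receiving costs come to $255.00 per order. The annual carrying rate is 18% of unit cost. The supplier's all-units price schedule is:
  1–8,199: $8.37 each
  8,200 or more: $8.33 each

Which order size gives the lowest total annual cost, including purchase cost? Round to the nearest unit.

Holding cost per unit per year at price C is H = 0.18·C.
Candidates are each tier's EOQ (if it falls in that tier) and each price-break quantity.
EOQ at $8.37 = 1699.1 (feasible in tier 1): TC = 8,528×$8.37 + (8,528/1699.1)×255 + (1699.1/2)×0.18×$8.37 = $73,939.17.
EOQ at $8.33 = 1703.1 < 8200, so use break Q=8200: TC = 8,528×$8.33 + (8,528/8200.0)×255 + (8200.0/2)×0.18×$8.33 = $77,450.98.
Lowest total cost is $73,939.17 at Q = 1699.1.

Q* ≈ 1,699 gearboxes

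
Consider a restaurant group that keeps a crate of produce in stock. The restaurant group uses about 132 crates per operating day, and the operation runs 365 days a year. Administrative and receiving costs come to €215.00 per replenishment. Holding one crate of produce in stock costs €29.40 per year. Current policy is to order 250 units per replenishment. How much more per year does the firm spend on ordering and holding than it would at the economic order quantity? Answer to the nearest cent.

Annual demand D = 132 × 365 = 48,180.
EOQ = √(2DS/H) = √(2 × 48,180 × 215 / 29.4) ≈ 839.45.
Cost at Q* = (D/Q*)S + (Q*/2)H = √(2DSH) ≈ €24,679.78.
Cost at Q = 250: (48,180/250)×215 + (250/2)×29.4 = €41,434.80 + €3,675.00 = €45,109.80.
Excess = €45,109.80 − €24,679.78 = €20,430.02.

Extra cost ≈ €20,430.02 per year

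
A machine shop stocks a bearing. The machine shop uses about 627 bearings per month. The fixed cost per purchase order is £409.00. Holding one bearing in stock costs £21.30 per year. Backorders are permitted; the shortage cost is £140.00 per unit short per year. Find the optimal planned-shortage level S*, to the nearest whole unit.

Annual demand D = 627 × 12 = 7,524.
With planned backorders, Q* = √(2DS/H) · √((H+B)/B).
√(2DS/H) = √(2 × 7,524 × 409 / 21.3) = 537.541.
√((H+B)/B) = √((21.3+140)/140) = 1.0734.
Q* ≈ 576.985.
S* = Q* · H/(H+B) = 576.985 × 21.3/161.3 ≈ 76.192.

S* ≈ 76 bearings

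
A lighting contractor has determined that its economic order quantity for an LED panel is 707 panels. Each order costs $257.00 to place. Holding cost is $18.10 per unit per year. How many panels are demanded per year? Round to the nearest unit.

The basic EOQ model gives Q* = √(2DS/H); rearrange for the unknown.
From Q* = √(2DS/H): D = Q*²H / (2S) = 707² × 18.1 / (2 × 257) = 17601.687.

D ≈ 17,602 panels per year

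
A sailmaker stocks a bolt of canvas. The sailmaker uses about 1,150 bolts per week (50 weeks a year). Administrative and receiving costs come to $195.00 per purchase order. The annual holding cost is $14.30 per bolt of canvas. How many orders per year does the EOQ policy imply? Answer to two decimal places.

N ≈ 45.92 orders per year

Annual demand D = 1,150 × 50 = 57,500.
The optimal lot size = √(2DS/H) = √(2 × 57,500 × 195 / 14.3) ≈ 1252.27.
Orders per year = D / Q* = 57,500 / 1252.27 ≈ 45.917.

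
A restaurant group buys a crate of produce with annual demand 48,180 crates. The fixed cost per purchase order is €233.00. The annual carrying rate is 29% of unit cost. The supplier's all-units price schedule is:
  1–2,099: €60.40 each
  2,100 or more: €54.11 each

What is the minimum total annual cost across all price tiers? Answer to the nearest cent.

TC* ≈ €2,628,841.98

Holding cost per unit per year at price C is H = 0.29·C.
For each price level, check whether its EOQ is feasible; otherwise the best quantity at that price is the breakpoint.
EOQ at €60.40 = 1132.2 (feasible in tier 1): TC = 48,180×€60.40 + (48,180/1132.2)×233 + (1132.2/2)×0.29×€60.40 = €2,929,902.96.
EOQ at €54.11 = 1196.2 < 2100, so use break Q=2100: TC = 48,180×€54.11 + (48,180/2100.0)×233 + (2100.0/2)×0.29×€54.11 = €2,628,841.98.
Lowest total cost among the candidates is at Q = 2100.0.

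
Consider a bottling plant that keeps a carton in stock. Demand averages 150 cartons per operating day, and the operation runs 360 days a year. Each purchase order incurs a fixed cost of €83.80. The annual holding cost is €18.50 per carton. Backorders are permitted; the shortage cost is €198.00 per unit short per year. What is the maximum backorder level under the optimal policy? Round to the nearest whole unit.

Annual demand D = 150 × 360 = 54,000.
With planned backorders, Q* = √(2DS/H) · √((H+B)/B).
√(2DS/H) = √(2 × 54,000 × 83.8 / 18.5) = 699.436.
√((H+B)/B) = √((18.5+198)/198) = 1.0457.
Q* ≈ 731.382.
S* = Q* · H/(H+B) = 731.382 × 18.5/216.5 ≈ 62.497.

S* ≈ 62 cartons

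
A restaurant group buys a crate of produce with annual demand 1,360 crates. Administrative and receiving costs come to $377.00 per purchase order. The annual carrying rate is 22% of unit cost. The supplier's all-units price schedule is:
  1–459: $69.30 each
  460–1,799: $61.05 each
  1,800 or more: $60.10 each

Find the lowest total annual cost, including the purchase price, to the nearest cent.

Holding cost per unit per year at price C is H = 0.22·C.
Evaluate total cost at each tier's feasible EOQ or, if the EOQ is below the tier, at the tier's minimum quantity.
EOQ at $69.30 = 259.3 (feasible in tier 1): TC = 1,360×$69.30 + (1,360/259.3)×377 + (259.3/2)×0.22×$69.30 = $98,201.97.
EOQ at $61.05 = 276.3 < 460, so use break Q=460: TC = 1,360×$61.05 + (1,360/460.0)×377 + (460.0/2)×0.22×$61.05 = $87,231.74.
EOQ at $60.10 = 278.5 < 1800, so use break Q=1800: TC = 1,360×$60.10 + (1,360/1800.0)×377 + (1800.0/2)×0.22×$60.10 = $93,920.64.
Lowest total cost among the candidates is at Q = 460.0.

TC* ≈ $87,231.74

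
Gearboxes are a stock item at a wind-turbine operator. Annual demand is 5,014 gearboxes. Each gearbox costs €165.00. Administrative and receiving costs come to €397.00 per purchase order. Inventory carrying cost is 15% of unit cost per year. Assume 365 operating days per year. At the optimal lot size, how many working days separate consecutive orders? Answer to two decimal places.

T ≈ 29.20 days

Holding cost H = 0.15 × €165.00 = €24.7500 per unit per year.
The optimal lot size = √(2DS/H) = √(2 × 5,014 × 397 / 24.75) ≈ 401.07.
Cycle time = Q*/D × 365 = 401.07 / 5,014 × 365 ≈ 29.196 days.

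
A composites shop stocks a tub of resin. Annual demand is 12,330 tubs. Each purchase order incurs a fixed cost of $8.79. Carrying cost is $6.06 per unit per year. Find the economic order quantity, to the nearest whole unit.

Q* ≈ 189 tubs

EOQ = √(2DS / H) = √(2 × 12,330 × 8.79 / 6.06).
= √(216,761.4 / 6.06) = √35,769.2079 ≈ 189.127.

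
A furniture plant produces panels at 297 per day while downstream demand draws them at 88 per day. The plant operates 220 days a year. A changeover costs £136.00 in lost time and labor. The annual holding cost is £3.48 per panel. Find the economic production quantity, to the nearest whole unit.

Annual demand D = 88 × 220 = 19,360.
Production build-up factor (1 − d/p) = 1 − 88/297 = 0.7037.
Q* = √(2DS / (H(1 − d/p))) = √(2 × 19,360 × 136 / (3.48 × 0.7037)).
= √(5,265,920 / 2.4489) ≈ 1466.400.

Q* ≈ 1,466 panels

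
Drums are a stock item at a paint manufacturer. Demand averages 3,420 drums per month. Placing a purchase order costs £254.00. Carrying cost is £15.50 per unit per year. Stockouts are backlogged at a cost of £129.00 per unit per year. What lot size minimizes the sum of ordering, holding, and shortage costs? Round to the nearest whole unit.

Annual demand D = 3,420 × 12 = 41,040.
With planned backorders, Q* = √(2DS/H) · √((H+B)/B).
√(2DS/H) = √(2 × 41,040 × 254 / 15.5) = 1159.764.
√((H+B)/B) = √((15.5+129)/129) = 1.0584.
Q* ≈ 1227.464.

Q* ≈ 1,227 drums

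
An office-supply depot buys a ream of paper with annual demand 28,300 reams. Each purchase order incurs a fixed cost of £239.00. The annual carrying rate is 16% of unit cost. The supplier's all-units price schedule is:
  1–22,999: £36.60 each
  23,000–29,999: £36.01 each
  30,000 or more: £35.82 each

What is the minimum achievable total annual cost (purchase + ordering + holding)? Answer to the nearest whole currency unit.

TC* ≈ £1,044,680

Holding cost per unit per year at price C is H = 0.16·C.
Candidates are each tier's EOQ (if it falls in that tier) and each price-break quantity.
EOQ at £36.60 = 1519.9 (feasible in tier 1): TC = 28,300×£36.60 + (28,300/1519.9)×239 + (1519.9/2)×0.16×£36.60 = £1,044,680.36.
EOQ at £36.01 = 1532.3 < 23000, so use break Q=23000: TC = 28,300×£36.01 + (28,300/23000.0)×239 + (23000.0/2)×0.16×£36.01 = £1,085,635.47.
EOQ at £35.82 = 1536.3 < 30000, so use break Q=30000: TC = 28,300×£35.82 + (28,300/30000.0)×239 + (30000.0/2)×0.16×£35.82 = £1,099,899.46.
Lowest total cost among the candidates is at Q = 1519.9.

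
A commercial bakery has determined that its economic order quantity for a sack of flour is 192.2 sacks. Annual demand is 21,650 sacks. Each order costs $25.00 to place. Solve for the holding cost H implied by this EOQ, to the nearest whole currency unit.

Squaring Q* = √(2DS/H) gives Q*² = 2DS/H.
From Q* = √(2DS/H): H = 2DS / Q*² = 2 × 21,650 × 25 / 192.2² = 29.3036.

H ≈ $29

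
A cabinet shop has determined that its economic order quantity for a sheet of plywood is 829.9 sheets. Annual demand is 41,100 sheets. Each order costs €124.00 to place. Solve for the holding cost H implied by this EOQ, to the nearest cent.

Squaring Q* = √(2DS/H) gives Q*² = 2DS/H.
From Q* = √(2DS/H): H = 2DS / Q*² = 2 × 41,100 × 124 / 829.9² = 14.7993.

H ≈ €14.80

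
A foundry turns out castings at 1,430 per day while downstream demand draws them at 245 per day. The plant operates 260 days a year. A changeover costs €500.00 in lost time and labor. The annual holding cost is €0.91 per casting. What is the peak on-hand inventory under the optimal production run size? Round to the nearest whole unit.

Annual demand D = 245 × 260 = 63,700.
Production build-up factor (1 − d/p) = 1 − 245/1,430 = 0.8287.
Q* = √(2DS / (H(1 − d/p))) = √(2 × 63,700 × 500 / (0.91 × 0.8287)).
= √(63,700,000 / 0.7541) ≈ 9190.896.
Maximum inventory = Q*(1 − d/p) = 9190.896 × 0.8287 ≈ 7616.232.

I_max ≈ 7,616 castings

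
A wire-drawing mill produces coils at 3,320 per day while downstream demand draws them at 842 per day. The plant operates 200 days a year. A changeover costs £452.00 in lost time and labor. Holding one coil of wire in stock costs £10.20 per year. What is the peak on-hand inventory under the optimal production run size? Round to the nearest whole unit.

I_max ≈ 3,338 coils

Annual demand D = 842 × 200 = 168,400.
Production build-up factor (1 − d/p) = 1 − 842/3,320 = 0.7464.
Q* = √(2DS / (H(1 − d/p))) = √(2 × 168,400 × 452 / (10.2 × 0.7464)).
= √(152,233,600 / 7.6131) ≈ 4471.709.
Maximum inventory = Q*(1 − d/p) = 4471.709 × 0.7464 ≈ 3337.619.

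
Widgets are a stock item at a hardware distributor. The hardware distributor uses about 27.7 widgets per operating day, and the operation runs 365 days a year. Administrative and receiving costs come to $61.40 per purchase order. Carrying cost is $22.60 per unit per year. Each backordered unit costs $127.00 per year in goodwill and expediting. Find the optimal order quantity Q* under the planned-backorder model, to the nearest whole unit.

Q* ≈ 254 widgets

Annual demand D = 27.7 × 365 = 10,110.5.
With planned backorders, Q* = √(2DS/H) · √((H+B)/B).
√(2DS/H) = √(2 × 10,110.5 × 61.4 / 22.6) = 234.386.
√((H+B)/B) = √((22.6+127)/127) = 1.0853.
Q* ≈ 254.387.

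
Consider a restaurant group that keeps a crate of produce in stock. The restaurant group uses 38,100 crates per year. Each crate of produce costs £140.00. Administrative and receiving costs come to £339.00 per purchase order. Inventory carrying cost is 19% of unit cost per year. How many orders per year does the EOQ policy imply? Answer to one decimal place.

N ≈ 38.7 orders per year

Holding cost H = 0.19 × £140.00 = £26.6000 per unit per year.
The optimal lot size = √(2DS/H) = √(2 × 38,100 × 339 / 26.6) ≈ 985.45.
Orders per year = D / Q* = 38,100 / 985.45 ≈ 38.662.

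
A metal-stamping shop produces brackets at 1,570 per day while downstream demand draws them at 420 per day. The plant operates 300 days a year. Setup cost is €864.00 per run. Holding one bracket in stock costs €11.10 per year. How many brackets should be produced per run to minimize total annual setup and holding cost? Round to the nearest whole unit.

Q* ≈ 5,175 brackets

Annual demand D = 420 × 300 = 126,000.
Production build-up factor (1 − d/p) = 1 − 420/1,570 = 0.7325.
Q* = √(2DS / (H(1 − d/p))) = √(2 × 126,000 × 864 / (11.1 × 0.7325)).
= √(217,728,000 / 8.1306) ≈ 5174.836.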